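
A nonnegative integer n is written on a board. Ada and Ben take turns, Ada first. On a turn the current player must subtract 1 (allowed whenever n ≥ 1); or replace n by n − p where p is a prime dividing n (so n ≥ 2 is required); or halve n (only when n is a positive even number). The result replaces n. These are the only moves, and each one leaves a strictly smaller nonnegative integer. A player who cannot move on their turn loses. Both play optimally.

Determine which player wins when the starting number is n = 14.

Ben wins.

Positions with no move are L. A position that does have a move is losing for the player to move precisely when every available move leads to a winning position for the opponent. Fill in the labels:
n=0: no move → L
n=1: reaches L-position 0 → W
n=2: reaches L-position 0 → W
n=3: reaches L-position 0 → W
n=4: only reaches 2(W), 3(W), all W → L
n=5: reaches L-position 0 → W
n=6: reaches L-position 4 → W
n=7: reaches L-position 0 → W
n=8: reaches L-position 4 → W
n=9: only reaches 6(W), 8(W), all W → L
n=10: reaches L-position 9 → W
n=11: reaches L-position 0 → W
n=12: reaches L-position 9 → W
n=13: reaches L-position 0 → W
n=14: only reaches 7(W), 12(W), 13(W), all W → L
Every move from 14 reaches a W position, so the mover loses.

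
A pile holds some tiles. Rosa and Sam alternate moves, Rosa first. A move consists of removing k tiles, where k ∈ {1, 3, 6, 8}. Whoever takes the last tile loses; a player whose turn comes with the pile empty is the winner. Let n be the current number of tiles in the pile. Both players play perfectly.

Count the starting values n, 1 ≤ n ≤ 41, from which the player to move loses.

15

Use the standard recursion: the mover wins at a terminal position; elsewhere, the mover wins exactly when some move hands the opponent an L position.
n=0: no move; the opponent has just taken the last tile and therefore loses → W
n=1: →0(W) only, which is W, so L
n=2: →1(L), so W
n=3: →2(W), 0(W) — all W, so L
n=4: →3(L), so W
n=5: →4(W), 2(W) — all W, so L
n=6: →5(L), so W
n=7: →1(L), so W
n=8: →5(L), so W
n=9: →3(L), so W
n=10: →9(W), 7(W), 4(W), 2(W) — all W, so L
n=11: →10(L), so W
n=12: →11(W), 9(W), 6(W), 4(W) — all W, so L
n=13: →12(L), so W
n=14: →13(W), 11(W), 8(W), 6(W) — all W, so L
n=15: →14(L), so W
n=16: →10(L), so W
n=17: →14(L), so W
n=18: →12(L), so W
n=19: →18(W), 16(W), 13(W), 11(W) — all W, so L
n=20: →19(L), so W
n=21: →20(W), 18(W), 15(W), 13(W) — all W, so L
n=22: →21(L), so W
n=23: →22(W), 20(W), 17(W), 15(W) — all W, so L
n=24: →23(L), so W
n=25: →19(L), so W
n=26: →23(L), so W
n=27: →21(L), so W
n=28: →27(W), 25(W), 22(W), 20(W) — all W, so L
n=29: →28(L), so W
n=30: →29(W), 27(W), 24(W), 22(W) — all W, so L
n=31: →30(L), so W
n=32: →31(W), 29(W), 26(W), 24(W) — all W, so L
n=33: →32(L), so W
n=34: →28(L), so W
n=35: →32(L), so W
n=36: →30(L), so W
n=37: →36(W), 34(W), 31(W), 29(W) — all W, so L
n=38: →37(L), so W
n=39: →38(W), 36(W), 33(W), 31(W) — all W, so L
n=40: →39(L), so W
n=41: →40(W), 38(W), 35(W), 33(W) — all W, so L
L entries with 1 ≤ n ≤ 41 (the range starts at n=1): n = 1, 3, 5, 10, 12, 14, 19, 21, 23, 28, 30, 32, 37, 39, 41; that makes 15.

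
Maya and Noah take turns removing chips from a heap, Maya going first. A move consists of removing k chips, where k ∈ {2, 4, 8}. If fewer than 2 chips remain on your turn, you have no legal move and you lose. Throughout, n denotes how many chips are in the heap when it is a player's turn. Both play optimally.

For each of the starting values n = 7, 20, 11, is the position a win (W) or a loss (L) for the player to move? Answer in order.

Classify positions by backward induction: terminal positions (no move available) are L. From any other position, the mover wins iff some move reaches an L.
n=0: no move → L
n=1: no move → L
n=2: can move to 0, which is L ⇒ W
n=3: can move to 1, which is L ⇒ W
n=4: can move to 0, which is L ⇒ W
n=5: can move to 1, which is L ⇒ W
n=6: moves to 4(W), 2(W); every one is W ⇒ L
n=7: moves to 5(W), 3(W); every one is W ⇒ L
n=8: can move to 6, which is L ⇒ W
n=9: can move to 7, which is L ⇒ W
n=10: can move to 6, which is L ⇒ W
n=11: can move to 7, which is L ⇒ W
n=12: moves to 10(W), 8(W), 4(W); every one is W ⇒ L
n=13: moves to 11(W), 9(W), 5(W); every one is W ⇒ L
n=14: can move to 12, which is L ⇒ W
n=15: can move to 13, which is L ⇒ W
n=16: can move to 12, which is L ⇒ W
n=17: can move to 13, which is L ⇒ W
n=18: moves to 16(W), 14(W), 10(W); every one is W ⇒ L
n=19: moves to 17(W), 15(W), 11(W); every one is W ⇒ L
n=20: can move to 18, which is L ⇒ W

7: L, 20: W, 11: W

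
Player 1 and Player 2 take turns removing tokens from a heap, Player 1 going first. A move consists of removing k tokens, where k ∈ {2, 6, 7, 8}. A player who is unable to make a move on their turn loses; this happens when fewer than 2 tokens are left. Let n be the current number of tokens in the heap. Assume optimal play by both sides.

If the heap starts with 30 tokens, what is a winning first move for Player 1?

Remove 2, leaving 28.

Work bottom-up. With no move the player to move loses. Otherwise the position is W if at least one move leads to an L position for the opponent, and L if every move leads to a W.
n=0: no move → L
n=1: no move → L
n=2: can move to 0, which is L ⇒ W
n=3: can move to 1, which is L ⇒ W
n=4: the only move is to 2(W), a W ⇒ L
n=5: the only move is to 3(W), a W ⇒ L
n=6: can move to 4, which is L ⇒ W
n=7: can move to 5, which is L ⇒ W
n=8: can move to 1, which is L ⇒ W
n=9: can move to 1, which is L ⇒ W
n=10: can move to 4, which is L ⇒ W
n=11: can move to 5, which is L ⇒ W
n=12: can move to 5, which is L ⇒ W
n=13: can move to 5, which is L ⇒ W
n=14: moves to 12(W), 8(W), 7(W), 6(W); every one is W ⇒ L
n=15: moves to 13(W), 9(W), 8(W), 7(W); every one is W ⇒ L
n=16: can move to 14, which is L ⇒ W
n=17: can move to 15, which is L ⇒ W
n=18: moves to 16(W), 12(W), 11(W), 10(W); every one is W ⇒ L
n=19: moves to 17(W), 13(W), 12(W), 11(W); every one is W ⇒ L
n=20: can move to 18, which is L ⇒ W
n=21: can move to 19, which is L ⇒ W
n=22: can move to 15, which is L ⇒ W
n=23: can move to 15, which is L ⇒ W
n=24: can move to 18, which is L ⇒ W
n=25: can move to 19, which is L ⇒ W
n=26: can move to 19, which is L ⇒ W
n=27: can move to 19, which is L ⇒ W
n=28: moves to 26(W), 22(W), 21(W), 20(W); every one is W ⇒ L
n=29: moves to 27(W), 23(W), 22(W), 21(W); every one is W ⇒ L
n=30: can move to 28, which is L ⇒ W
From 30, the L positions reachable in one move are: 28.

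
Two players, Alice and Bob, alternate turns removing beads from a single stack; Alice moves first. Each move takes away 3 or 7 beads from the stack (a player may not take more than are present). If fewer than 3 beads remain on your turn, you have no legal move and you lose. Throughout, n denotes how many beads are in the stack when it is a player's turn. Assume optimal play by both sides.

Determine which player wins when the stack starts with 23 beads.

Alice wins.

Positions with no move are L. A position that does have a move is losing for the player to move precisely when every available move leads to a winning position for the opponent. Fill in the labels:
n=0: no move → L
n=1: no move → L
n=2: no move → L
n=3: W (go to 0, an L position)
n=4: W (go to 1, an L position)
n=5: W (go to 2, an L position)
n=6: L (sole option 3(W) is W)
n=7: W (go to 0, an L position)
n=8: W (go to 1, an L position)
n=9: W (go to 6, an L position)
n=10: L (options 7(W), 3(W) are all W)
n=11: L (options 8(W), 4(W) are all W)
n=12: L (options 9(W), 5(W) are all W)
n=13: W (go to 10, an L position)
n=14: W (go to 11, an L position)
n=15: W (go to 12, an L position)
n=16: L (options 13(W), 9(W) are all W)
n=17: W (go to 10, an L position)
n=18: W (go to 11, an L position)
n=19: W (go to 16, an L position)
n=20: L (options 17(W), 13(W) are all W)
n=21: L (options 18(W), 14(W) are all W)
n=22: L (options 19(W), 15(W) are all W)
n=23: W (go to 20, an L position)
From 23 Alice can remove 3, leaving 20, reaching an L position.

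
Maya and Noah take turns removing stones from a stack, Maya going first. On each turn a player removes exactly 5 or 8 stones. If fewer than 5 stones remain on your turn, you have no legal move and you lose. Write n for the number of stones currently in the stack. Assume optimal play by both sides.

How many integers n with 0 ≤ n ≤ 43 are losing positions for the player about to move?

20

Build the W/L table. Terminal = L. A non-terminal position is W if it has a move to some L; otherwise it is L.
n=0: no move → L
n=1: no move → L
n=2: no move → L
n=3: no move → L
n=4: no move → L
n=5: →0(L), so W
n=6: →1(L), so W
n=7: →2(L), so W
n=8: →3(L), so W
n=9: →4(L), so W
n=10: →2(L), so W
n=11: →3(L), so W
n=12: →4(L), so W
n=13: →8(W), 5(W) — all W, so L
n=14: →9(W), 6(W) — all W, so L
n=15: →10(W), 7(W) — all W, so L
n=16: →11(W), 8(W) — all W, so L
n=17: →12(W), 9(W) — all W, so L
n=18: →13(L), so W
n=19: →14(L), so W
n=20: →15(L), so W
n=21: →16(L), so W
n=22: →17(L), so W
n=23: →15(L), so W
n=24: →16(L), so W
n=25: →17(L), so W
n=26: →21(W), 18(W) — all W, so L
n=27: →22(W), 19(W) — all W, so L
n=28: →23(W), 20(W) — all W, so L
n=29: →24(W), 21(W) — all W, so L
n=30: →25(W), 22(W) — all W, so L
n=31: →26(L), so W
n=32: →27(L), so W
n=33: →28(L), so W
n=34: →29(L), so W
n=35: →30(L), so W
n=36: →28(L), so W
n=37: →29(L), so W
n=38: →30(L), so W
n=39: →34(W), 31(W) — all W, so L
n=40: →35(W), 32(W) — all W, so L
n=41: →36(W), 33(W) — all W, so L
n=42: →37(W), 34(W) — all W, so L
n=43: →38(W), 35(W) — all W, so L
L entries with 0 ≤ n ≤ 43: n = 0, 1, 2, 3, 4, 13, 14, 15, 16, 17, 26, 27, 28, 29, 30, 39, 40, 41, 42, 43; that makes 20.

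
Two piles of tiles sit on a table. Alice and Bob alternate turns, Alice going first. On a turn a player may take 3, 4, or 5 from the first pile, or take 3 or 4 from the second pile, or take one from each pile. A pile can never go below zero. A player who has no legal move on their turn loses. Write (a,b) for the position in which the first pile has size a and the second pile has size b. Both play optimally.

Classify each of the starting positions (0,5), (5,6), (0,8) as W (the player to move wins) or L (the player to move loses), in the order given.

(0,5): W, (5,6): W, (0,8): L

Use the standard recursion: the mover loses at a terminal position; elsewhere, the mover wins exactly when some move hands the opponent an L position.
No move ever increases a pile, so every position that can arise here has a ≤ 5 and b ≤ 8; it is enough to label the cells with 0 ≤ a ≤ 5 and 0 ≤ b ≤ 8.
Every move lowers a or b (never raises either), so fill the grid row by row in increasing a, and left to right within a row: each cell's successors are then already labelled.
      b=0  b=1  b=2  b=3  b=4  b=5  b=6  b=7  b=8
a=0:    L    L    L    W    W    W    W    L    L
a=1:    L    W    W    W    W    L    L    L    W
a=2:    L    W    L    W    W    W    W    W    W
a=3:    W    W    W    W    L    L    L    W    W
a=4:    W    W    W    L    L    W    W    W    W
a=5:    W    W    W    L    W    W    W    W    W
Cells with no legal move (terminal, hence L): (0,0), (0,1), (0,2), (1,0), (2,0).
The remaining L cells, each justified by listing all of its moves:
(0,7): →(0,4)(W), (0,3)(W) — all W, so L
(0,8): →(0,5)(W), (0,4)(W) — all W, so L
(1,5): →(1,2)(W), (1,1)(W), (0,4)(W) — all W, so L
(1,6): →(1,3)(W), (1,2)(W), (0,5)(W) — all W, so L
(1,7): →(1,4)(W), (1,3)(W), (0,6)(W) — all W, so L
(2,2): →(1,1)(W) only, which is W, so L
(3,4): →(0,4)(W), (3,1)(W), (3,0)(W), (2,3)(W) — all W, so L
(3,5): →(0,5)(W), (3,2)(W), (3,1)(W), (2,4)(W) — all W, so L
(3,6): →(0,6)(W), (3,3)(W), (3,2)(W), (2,5)(W) — all W, so L
(4,3): →(1,3)(W), (0,3)(W), (4,0)(W), (3,2)(W) — all W, so L
(4,4): →(1,4)(W), (0,4)(W), (4,1)(W), (4,0)(W), (3,3)(W) — all W, so L
(5,3): →(2,3)(W), (1,3)(W), (0,3)(W), (5,0)(W), (4,2)(W) — all W, so L
Every other cell has at least one move into one of the L cells above, so it is W.
(0,5): the move to (0,2) reaches an L cell, so W
(5,6): the move to (1,6) reaches an L cell, so W
(0,8): one of the L cells justified above, so L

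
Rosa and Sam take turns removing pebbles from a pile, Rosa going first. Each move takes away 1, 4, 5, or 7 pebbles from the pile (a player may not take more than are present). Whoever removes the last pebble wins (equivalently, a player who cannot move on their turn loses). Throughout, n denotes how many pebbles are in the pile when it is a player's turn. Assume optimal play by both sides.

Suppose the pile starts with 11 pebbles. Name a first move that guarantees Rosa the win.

Build the W/L table. Terminal = L. A non-terminal position is W if it has a move to some L; otherwise it is L.
n=0: no move → L
n=1: can move to 0, which is L ⇒ W
n=2: the only move is to 1(W), a W ⇒ L
n=3: can move to 2, which is L ⇒ W
n=4: can move to 0, which is L ⇒ W
n=5: can move to 0, which is L ⇒ W
n=6: can move to 2, which is L ⇒ W
n=7: can move to 2, which is L ⇒ W
n=8: moves to 7(W), 4(W), 3(W), 1(W); every one is W ⇒ L
n=9: can move to 8, which is L ⇒ W
n=10: moves to 9(W), 6(W), 5(W), 3(W); every one is W ⇒ L
n=11: can move to 10, which is L ⇒ W
From 11, the L positions reachable in one move are: 10.

Remove 1, leaving 10.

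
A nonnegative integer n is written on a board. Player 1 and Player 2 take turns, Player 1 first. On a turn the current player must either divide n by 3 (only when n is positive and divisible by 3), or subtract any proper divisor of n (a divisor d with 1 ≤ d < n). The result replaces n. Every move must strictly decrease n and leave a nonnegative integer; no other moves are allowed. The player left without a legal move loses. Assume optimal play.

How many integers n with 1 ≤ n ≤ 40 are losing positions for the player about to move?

Positions with no move are L. A position that does have a move is losing for the player to move precisely when every available move leads to a winning position for the opponent. Fill in the labels:
n=0: no move → L
n=1: no move → L
n=2: →1(L), so W
n=3: →1(L), so W
n=4: →2(W), 3(W) — all W, so L
n=5: →4(L), so W
n=6: →4(L), so W
n=7: →6(W) only, which is W, so L
n=8: →4(L), so W
n=9: →3(W), 6(W), 8(W) — all W, so L
n=10: →9(L), so W
n=11: →10(W) only, which is W, so L
n=12: →4(L), so W
n=13: →12(W) only, which is W, so L
n=14: →7(L), so W
n=15: →5(W), 10(W), 12(W), 14(W) — all W, so L
n=16: →15(L), so W
n=17: →16(W) only, which is W, so L
n=18: →9(L), so W
n=19: →18(W) only, which is W, so L
n=20: →15(L), so W
n=21: →7(L), so W
n=22: →11(L), so W
n=23: →22(W) only, which is W, so L
n=24: →23(L), so W
n=25: →20(W), 24(W) — all W, so L
n=26: →13(L), so W
n=27: →9(L), so W
n=28: →14(W), 21(W), 24(W), 26(W), 27(W) — all W, so L
n=29: →28(L), so W
n=30: →15(L), so W
n=31: →30(W) only, which is W, so L
n=32: →28(L), so W
n=33: →11(L), so W
n=34: →17(L), so W
n=35: →28(L), so W
n=36: →12(W), 18(W), 24(W), 27(W), 30(W), 32(W), 33(W), 34(W), 35(W) — all W, so L
n=37: →36(L), so W
n=38: →19(L), so W
n=39: →13(L), so W
n=40: →36(L), so W
L entries with 1 ≤ n ≤ 40 (n=0 is outside the asked range and is not counted): n = 1, 4, 7, 9, 11, 13, 15, 17, 19, 23, 25, 28, 31, 36; that makes 14.

14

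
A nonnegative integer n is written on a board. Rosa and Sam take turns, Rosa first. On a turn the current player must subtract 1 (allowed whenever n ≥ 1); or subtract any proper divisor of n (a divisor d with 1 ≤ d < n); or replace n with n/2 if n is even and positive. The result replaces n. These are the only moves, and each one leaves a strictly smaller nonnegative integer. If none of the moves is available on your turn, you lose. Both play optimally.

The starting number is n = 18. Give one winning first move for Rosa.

Positions with no move are L. A position that does have a move is losing for the player to move precisely when every available move leads to a winning position for the opponent. Fill in the labels:
n=0: no move → L
n=1: →0(L), so W
n=2: →1(W) only, which is W, so L
n=3: →2(L), so W
n=4: →2(L), so W
n=5: →4(W) only, which is W, so L
n=6: →5(L), so W
n=7: →6(W) only, which is W, so L
n=8: →7(L), so W
n=9: →6(W), 8(W) — all W, so L
n=10: →5(L), so W
n=11: →10(W) only, which is W, so L
n=12: →9(L), so W
n=13: →12(W) only, which is W, so L
n=14: →7(L), so W
n=15: →10(W), 12(W), 14(W) — all W, so L
n=16: →15(L), so W
n=17: →16(W) only, which is W, so L
n=18: →9(L), so W
From 18, the L positions reachable in one move are: 9, 15, 17. Any move reaching one of these is winning.

Move to 9.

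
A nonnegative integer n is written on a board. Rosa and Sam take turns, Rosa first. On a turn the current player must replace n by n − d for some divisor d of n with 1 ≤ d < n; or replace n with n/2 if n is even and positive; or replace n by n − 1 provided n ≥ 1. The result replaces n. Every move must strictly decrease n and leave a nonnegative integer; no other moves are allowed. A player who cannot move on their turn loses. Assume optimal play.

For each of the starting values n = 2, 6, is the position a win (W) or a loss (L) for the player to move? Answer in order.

2: L, 6: W

Work bottom-up. With no move the player to move loses. Otherwise the position is W if at least one move leads to an L position for the opponent, and L if every move leads to a W.
n=0: no move → L
n=1: can move to 0, which is L ⇒ W
n=2: the only move is to 1(W), a W ⇒ L
n=3: can move to 2, which is L ⇒ W
n=4: can move to 2, which is L ⇒ W
n=5: the only move is to 4(W), a W ⇒ L
n=6: can move to 5, which is L ⇒ W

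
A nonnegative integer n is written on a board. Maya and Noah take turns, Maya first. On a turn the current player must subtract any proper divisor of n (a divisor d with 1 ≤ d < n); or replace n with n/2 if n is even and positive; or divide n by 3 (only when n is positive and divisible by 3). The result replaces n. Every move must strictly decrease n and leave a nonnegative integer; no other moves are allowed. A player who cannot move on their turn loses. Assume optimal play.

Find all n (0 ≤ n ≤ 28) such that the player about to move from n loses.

Build the W/L table. Terminal = L. A non-terminal position is W if it has a move to some L; otherwise it is L.
n=0: no move → L
n=1: no move → L
n=2: reaches L-position 1 → W
n=3: reaches L-position 1 → W
n=4: only reaches 2(W), 3(W), all W → L
n=5: reaches L-position 4 → W
n=6: reaches L-position 4 → W
n=7: only reaches 6(W), which is W → L
n=8: reaches L-position 4 → W
n=9: only reaches 3(W), 6(W), 8(W), all W → L
n=10: reaches L-position 9 → W
n=11: only reaches 10(W), which is W → L
n=12: reaches L-position 4 → W
n=13: only reaches 12(W), which is W → L
n=14: reaches L-position 7 → W
n=15: only reaches 5(W), 10(W), 12(W), 14(W), all W → L
n=16: reaches L-position 15 → W
n=17: only reaches 16(W), which is W → L
n=18: reaches L-position 9 → W
n=19: only reaches 18(W), which is W → L
n=20: reaches L-position 15 → W
n=21: reaches L-position 7 → W
n=22: reaches L-position 11 → W
n=23: only reaches 22(W), which is W → L
n=24: reaches L-position 23 → W
n=25: only reaches 20(W), 24(W), all W → L
n=26: reaches L-position 13 → W
n=27: reaches L-position 9 → W
n=28: only reaches 14(W), 21(W), 24(W), 26(W), 27(W), all W → L
The losing starting values of n are exactly the entries labelled L in this table (13 of them).

0, 1, 4, 7, 9, 11, 13, 15, 17, 19, 23, 25, 28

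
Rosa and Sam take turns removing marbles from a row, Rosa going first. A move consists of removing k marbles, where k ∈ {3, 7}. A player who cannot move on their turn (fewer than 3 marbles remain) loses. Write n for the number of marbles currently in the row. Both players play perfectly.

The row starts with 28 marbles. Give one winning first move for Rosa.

Remove 7, leaving 21.

Classify positions by backward induction: terminal positions (no move available) are L. From any other position, the mover wins iff some move reaches an L.
n=0: no move → L
n=1: no move → L
n=2: no move → L
n=3: →0(L), so W
n=4: →1(L), so W
n=5: →2(L), so W
n=6: →3(W) only, which is W, so L
n=7: →0(L), so W
n=8: →1(L), so W
n=9: →6(L), so W
n=10: →7(W), 3(W) — all W, so L
n=11: →8(W), 4(W) — all W, so L
n=12: →9(W), 5(W) — all W, so L
n=13: →10(L), so W
n=14: →11(L), so W
n=15: →12(L), so W
n=16: →13(W), 9(W) — all W, so L
n=17: →10(L), so W
n=18: →11(L), so W
n=19: →16(L), so W
n=20: →17(W), 13(W) — all W, so L
n=21: →18(W), 14(W) — all W, so L
n=22: →19(W), 15(W) — all W, so L
n=23: →20(L), so W
n=24: →21(L), so W
n=25: →22(L), so W
n=26: →23(W), 19(W) — all W, so L
n=27: →20(L), so W
n=28: →21(L), so W
From 28, the L positions reachable in one move are: 21.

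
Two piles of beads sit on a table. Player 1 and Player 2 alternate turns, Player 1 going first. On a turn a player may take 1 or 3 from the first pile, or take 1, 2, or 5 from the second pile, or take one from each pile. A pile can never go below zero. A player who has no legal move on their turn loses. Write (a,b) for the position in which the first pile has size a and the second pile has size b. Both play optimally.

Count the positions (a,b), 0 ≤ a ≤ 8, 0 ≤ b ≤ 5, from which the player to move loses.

Build the W/L table. Terminal = L. A non-terminal position is W if it has a move to some L; otherwise it is L.
Every move lowers a or b (never raises either), so fill the grid row by row in increasing a, and left to right within a row: each cell's successors are then already labelled.
      b=0  b=1  b=2  b=3  b=4  b=5
a=0:    L    W    W    L    W    W
a=1:    W    W    L    W    W    L
a=2:    L    W    W    W    L    W
a=3:    W    W    L    W    W    W
a=4:    L    W    W    W    L    W
a=5:    W    W    L    W    W    W
a=6:    L    W    W    W    L    W
a=7:    W    W    L    W    W    W
a=8:    L    W    W    W    L    W
Cells with no legal move (terminal, hence L): (0,0).
The remaining L cells, each justified by listing all of its moves:
(0,3): →(0,2)(W), (0,1)(W) — all W, so L
(1,2): →(0,2)(W), (1,1)(W), (1,0)(W), (0,1)(W) — all W, so L
(1,5): →(0,5)(W), (1,4)(W), (1,3)(W), (1,0)(W), (0,4)(W) — all W, so L
(2,0): →(1,0)(W) only, which is W, so L
(2,4): →(1,4)(W), (2,3)(W), (2,2)(W), (1,3)(W) — all W, so L
(3,2): →(2,2)(W), (0,2)(W), (3,1)(W), (3,0)(W), (2,1)(W) — all W, so L
(4,0): →(3,0)(W), (1,0)(W) — all W, so L
(4,4): →(3,4)(W), (1,4)(W), (4,3)(W), (4,2)(W), (3,3)(W) — all W, so L
(5,2): →(4,2)(W), (2,2)(W), (5,1)(W), (5,0)(W), (4,1)(W) — all W, so L
(6,0): →(5,0)(W), (3,0)(W) — all W, so L
(6,4): →(5,4)(W), (3,4)(W), (6,3)(W), (6,2)(W), (5,3)(W) — all W, so L
(7,2): →(6,2)(W), (4,2)(W), (7,1)(W), (7,0)(W), (6,1)(W) — all W, so L
(8,0): →(7,0)(W), (5,0)(W) — all W, so L
(8,4): →(7,4)(W), (5,4)(W), (8,3)(W), (8,2)(W), (7,3)(W) — all W, so L
Every other cell has at least one move into one of the L cells above, so it is W.
L cells per row: a=0: 2, a=1: 2, a=2: 2, a=3: 1, a=4: 2, a=5: 1, a=6: 2, a=7: 1, a=8: 2; total 15.

15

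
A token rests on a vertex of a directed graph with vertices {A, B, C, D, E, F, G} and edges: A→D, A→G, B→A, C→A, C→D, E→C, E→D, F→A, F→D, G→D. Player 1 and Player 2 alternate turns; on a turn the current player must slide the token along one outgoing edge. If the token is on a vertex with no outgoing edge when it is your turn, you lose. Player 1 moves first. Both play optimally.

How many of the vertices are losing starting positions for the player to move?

2

Label each position W (a win for the player to move) or L (a loss). A position with no legal move is L; any other position is W exactly when some move reaches an L, and L when every move reaches a W.
Every edge goes from a vertex to one that appears earlier in the order D, G, A, C, F, E, B, so processing vertices in that order labels each vertex after all of its successors.
D: no outgoing edge → L
G: →D(L), so W
A: →D(L), so W
C: →D(L), so W
F: →D(L), so W
E: →D(L), so W
B: →A(W) only, which is W, so L
The L vertices are B, D; that is 2 in all.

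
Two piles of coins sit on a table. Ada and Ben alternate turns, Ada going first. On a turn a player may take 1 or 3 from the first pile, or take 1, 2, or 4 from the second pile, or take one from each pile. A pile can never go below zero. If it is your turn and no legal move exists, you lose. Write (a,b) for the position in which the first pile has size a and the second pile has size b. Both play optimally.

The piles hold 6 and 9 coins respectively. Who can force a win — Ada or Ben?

Compute win/loss labels from the base case upward. A position with no move is L. Any other position is W if it can reach an L in one move, else L.
No move ever increases a pile, so every position that can arise here has a ≤ 6 and b ≤ 9; it is enough to label the cells with 0 ≤ a ≤ 6 and 0 ≤ b ≤ 9.
Every move lowers a or b (never raises either), so fill the grid row by row in increasing a, and left to right within a row: each cell's successors are then already labelled.
      b=0  b=1  b=2  b=3  b=4  b=5  b=6  b=7  b=8  b=9
a=0:    L    W    W    L    W    W    L    W    W    L
a=1:    W    W    L    W    W    L    W    W    L    W
a=2:    L    W    W    W    W    W    W    L    W    W
a=3:    W    W    L    W    W    L    W    W    W    W
a=4:    L    W    W    W    W    W    W    L    W    W
a=5:    W    W    L    W    W    L    W    W    W    W
a=6:    L    W    W    W    W    W    W    L    W    W
Cells with no legal move (terminal, hence L): (0,0).
The remaining L cells, each justified by listing all of its moves:
(0,3): L (options (0,2)(W), (0,1)(W) are all W)
(0,6): L (options (0,5)(W), (0,4)(W), (0,2)(W) are all W)
(0,9): L (options (0,8)(W), (0,7)(W), (0,5)(W) are all W)
(1,2): L (options (0,2)(W), (1,1)(W), (1,0)(W), (0,1)(W) are all W)
(1,5): L (options (0,5)(W), (1,4)(W), (1,3)(W), (1,1)(W), (0,4)(W) are all W)
(1,8): L (options (0,8)(W), (1,7)(W), (1,6)(W), (1,4)(W), (0,7)(W) are all W)
(2,0): L (sole option (1,0)(W) is W)
(2,7): L (options (1,7)(W), (2,6)(W), (2,5)(W), (2,3)(W), (1,6)(W) are all W)
(3,2): L (options (2,2)(W), (0,2)(W), (3,1)(W), (3,0)(W), (2,1)(W) are all W)
(3,5): L (options (2,5)(W), (0,5)(W), (3,4)(W), (3,3)(W), (3,1)(W), (2,4)(W) are all W)
(4,0): L (options (3,0)(W), (1,0)(W) are all W)
(4,7): L (options (3,7)(W), (1,7)(W), (4,6)(W), (4,5)(W), (4,3)(W), (3,6)(W) are all W)
(5,2): L (options (4,2)(W), (2,2)(W), (5,1)(W), (5,0)(W), (4,1)(W) are all W)
(5,5): L (options (4,5)(W), (2,5)(W), (5,4)(W), (5,3)(W), (5,1)(W), (4,4)(W) are all W)
(6,0): L (options (5,0)(W), (3,0)(W) are all W)
(6,7): L (options (5,7)(W), (3,7)(W), (6,6)(W), (6,5)(W), (6,3)(W), (5,6)(W) are all W)
Every other cell has at least one move into one of the L cells above, so it is W.
The starting position (6,9) is W: Ada should move to (6,7), handing over an L position.

Ada wins.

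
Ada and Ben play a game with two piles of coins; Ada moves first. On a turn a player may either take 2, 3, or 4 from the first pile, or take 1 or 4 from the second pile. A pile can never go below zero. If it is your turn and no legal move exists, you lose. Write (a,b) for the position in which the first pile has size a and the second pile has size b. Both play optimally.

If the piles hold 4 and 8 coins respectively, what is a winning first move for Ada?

Move to (2,8).

Positions with no move are L. A position that does have a move is losing for the player to move precisely when every available move leads to a winning position for the opponent. Fill in the labels:
No move ever increases a pile, so every position that can arise here has a ≤ 4 and b ≤ 8; it is enough to label the cells with 0 ≤ a ≤ 4 and 0 ≤ b ≤ 8.
Every move lowers a or b (never raises either), so fill the grid row by row in increasing a, and left to right within a row: each cell's successors are then already labelled.
      b=0  b=1  b=2  b=3  b=4  b=5  b=6  b=7  b=8
a=0:    L    W    L    W    W    L    W    L    W
a=1:    L    W    L    W    W    L    W    L    W
a=2:    W    L    W    L    W    W    L    W    L
a=3:    W    L    W    L    W    W    L    W    L
a=4:    W    W    W    W    L    W    W    W    W
Cells with no legal move (terminal, hence L): (0,0), (1,0).
The remaining L cells, each justified by listing all of its moves:
(0,2): →(0,1)(W) only, which is W, so L
(0,5): →(0,4)(W), (0,1)(W) — all W, so L
(0,7): →(0,6)(W), (0,3)(W) — all W, so L
(1,2): →(1,1)(W) only, which is W, so L
(1,5): →(1,4)(W), (1,1)(W) — all W, so L
(1,7): →(1,6)(W), (1,3)(W) — all W, so L
(2,1): →(0,1)(W), (2,0)(W) — all W, so L
(2,3): →(0,3)(W), (2,2)(W) — all W, so L
(2,6): →(0,6)(W), (2,5)(W), (2,2)(W) — all W, so L
(2,8): →(0,8)(W), (2,7)(W), (2,4)(W) — all W, so L
(3,1): →(1,1)(W), (0,1)(W), (3,0)(W) — all W, so L
(3,3): →(1,3)(W), (0,3)(W), (3,2)(W) — all W, so L
(3,6): →(1,6)(W), (0,6)(W), (3,5)(W), (3,2)(W) — all W, so L
(3,8): →(1,8)(W), (0,8)(W), (3,7)(W), (3,4)(W) — all W, so L
(4,4): →(2,4)(W), (1,4)(W), (0,4)(W), (4,3)(W), (4,0)(W) — all W, so L
Every other cell has at least one move into one of the L cells above, so it is W.
From (4,8), the L positions reachable in one move are: (2,8), (4,4). Any move reaching one of these is winning.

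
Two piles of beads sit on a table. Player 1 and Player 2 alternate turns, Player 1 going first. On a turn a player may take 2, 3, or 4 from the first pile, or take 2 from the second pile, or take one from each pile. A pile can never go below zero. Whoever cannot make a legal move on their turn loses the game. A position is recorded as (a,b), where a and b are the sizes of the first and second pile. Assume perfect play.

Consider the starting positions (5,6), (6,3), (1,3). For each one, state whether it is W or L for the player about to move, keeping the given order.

(5,6): W, (6,3): W, (1,3): L

Label each position W (a win for the player to move) or L (a loss). A position with no legal move is L; any other position is W exactly when some move reaches an L, and L when every move reaches a W.
No move ever increases a pile, so every position that can arise here has a ≤ 6 and b ≤ 6; it is enough to label the cells with 0 ≤ a ≤ 6 and 0 ≤ b ≤ 6.
Every move lowers a or b (never raises either), so fill the grid row by row in increasing a, and left to right within a row: each cell's successors are then already labelled.
      b=0  b=1  b=2  b=3  b=4  b=5  b=6
a=0:    L    L    W    W    L    L    W
a=1:    L    W    W    L    L    W    W
a=2:    W    W    L    L    W    W    L
a=3:    W    W    L    W    W    W    L
a=4:    W    W    W    W    W    W    W
a=5:    W    L    W    W    W    L    W
a=6:    L    L    W    W    L    L    W
Cells with no legal move (terminal, hence L): (0,0), (0,1), (1,0).
The remaining L cells, each justified by listing all of its moves:
(0,4): the only move is to (0,2)(W), a W ⇒ L
(0,5): the only move is to (0,3)(W), a W ⇒ L
(1,3): moves to (1,1)(W), (0,2)(W); every one is W ⇒ L
(1,4): moves to (1,2)(W), (0,3)(W); every one is W ⇒ L
(2,2): moves to (0,2)(W), (2,0)(W), (1,1)(W); every one is W ⇒ L
(2,3): moves to (0,3)(W), (2,1)(W), (1,2)(W); every one is W ⇒ L
(2,6): moves to (0,6)(W), (2,4)(W), (1,5)(W); every one is W ⇒ L
(3,2): moves to (1,2)(W), (0,2)(W), (3,0)(W), (2,1)(W); every one is W ⇒ L
(3,6): moves to (1,6)(W), (0,6)(W), (3,4)(W), (2,5)(W); every one is W ⇒ L
(5,1): moves to (3,1)(W), (2,1)(W), (1,1)(W), (4,0)(W); every one is W ⇒ L
(5,5): moves to (3,5)(W), (2,5)(W), (1,5)(W), (5,3)(W), (4,4)(W); every one is W ⇒ L
(6,0): moves to (4,0)(W), (3,0)(W), (2,0)(W); every one is W ⇒ L
(6,1): moves to (4,1)(W), (3,1)(W), (2,1)(W), (5,0)(W); every one is W ⇒ L
(6,4): moves to (4,4)(W), (3,4)(W), (2,4)(W), (6,2)(W), (5,3)(W); every one is W ⇒ L
(6,5): moves to (4,5)(W), (3,5)(W), (2,5)(W), (6,3)(W), (5,4)(W); every one is W ⇒ L
Every other cell has at least one move into one of the L cells above, so it is W.
(5,6): the move to (3,6) reaches an L cell, so W
(6,3): the move to (2,3) reaches an L cell, so W
(1,3): one of the L cells justified above, so L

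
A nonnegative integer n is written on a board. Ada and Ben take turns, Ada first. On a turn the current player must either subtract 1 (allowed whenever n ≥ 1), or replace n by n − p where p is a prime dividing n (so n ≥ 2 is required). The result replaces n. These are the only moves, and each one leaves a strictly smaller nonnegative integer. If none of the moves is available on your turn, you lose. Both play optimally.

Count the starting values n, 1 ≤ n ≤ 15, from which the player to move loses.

3

Work bottom-up. With no move the player to move loses. Otherwise the position is W if at least one move leads to an L position for the opponent, and L if every move leads to a W.
n=0: no move → L
n=1: W (go to 0, an L position)
n=2: W (go to 0, an L position)
n=3: W (go to 0, an L position)
n=4: L (options 2(W), 3(W) are all W)
n=5: W (go to 0, an L position)
n=6: W (go to 4, an L position)
n=7: W (go to 0, an L position)
n=8: L (options 6(W), 7(W) are all W)
n=9: W (go to 8, an L position)
n=10: W (go to 8, an L position)
n=11: W (go to 0, an L position)
n=12: L (options 9(W), 10(W), 11(W) are all W)
n=13: W (go to 0, an L position)
n=14: W (go to 12, an L position)
n=15: W (go to 12, an L position)
L entries with 1 ≤ n ≤ 15 (n=0 is outside the asked range and is not counted): n = 4, 8, 12; that makes 3.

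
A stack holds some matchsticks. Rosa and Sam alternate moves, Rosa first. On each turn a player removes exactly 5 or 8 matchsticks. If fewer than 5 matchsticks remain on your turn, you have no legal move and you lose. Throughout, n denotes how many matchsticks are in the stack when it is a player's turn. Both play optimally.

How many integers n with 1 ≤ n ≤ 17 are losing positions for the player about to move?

9

Compute win/loss labels from the base case upward. A position with no move is L. Any other position is W if it can reach an L in one move, else L.
n=0: no move → L
n=1: no move → L
n=2: no move → L
n=3: no move → L
n=4: no move → L
n=5: →0(L), so W
n=6: →1(L), so W
n=7: →2(L), so W
n=8: →3(L), so W
n=9: →4(L), so W
n=10: →2(L), so W
n=11: →3(L), so W
n=12: →4(L), so W
n=13: →8(W), 5(W) — all W, so L
n=14: →9(W), 6(W) — all W, so L
n=15: →10(W), 7(W) — all W, so L
n=16: →11(W), 8(W) — all W, so L
n=17: →12(W), 9(W) — all W, so L
L entries with 1 ≤ n ≤ 17 (n=0 is outside the asked range and is not counted): n = 1, 2, 3, 4, 13, 14, 15, 16, 17; that makes 9.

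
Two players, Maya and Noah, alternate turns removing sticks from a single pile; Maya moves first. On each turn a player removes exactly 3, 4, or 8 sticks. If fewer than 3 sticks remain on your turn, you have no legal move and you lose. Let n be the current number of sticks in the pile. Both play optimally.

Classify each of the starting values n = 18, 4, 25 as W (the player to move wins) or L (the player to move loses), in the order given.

18: W, 4: W, 25: L

Use the standard recursion: the mover loses at a terminal position; elsewhere, the mover wins exactly when some move hands the opponent an L position.
n=0: no move → L
n=1: no move → L
n=2: no move → L
n=3: W (go to 0, an L position)
n=4: W (go to 1, an L position)
n=5: W (go to 2, an L position)
n=6: W (go to 2, an L position)
n=7: L (options 4(W), 3(W) are all W)
n=8: W (go to 0, an L position)
n=9: W (go to 1, an L position)
n=10: W (go to 7, an L position)
n=11: W (go to 7, an L position)
n=12: L (options 9(W), 8(W), 4(W) are all W)
n=13: L (options 10(W), 9(W), 5(W) are all W)
n=14: L (options 11(W), 10(W), 6(W) are all W)
n=15: W (go to 12, an L position)
n=16: W (go to 13, an L position)
n=17: W (go to 14, an L position)
n=18: W (go to 14, an L position)
n=19: L (options 16(W), 15(W), 11(W) are all W)
n=20: W (go to 12, an L position)
n=21: W (go to 13, an L position)
n=22: W (go to 19, an L position)
n=23: W (go to 19, an L position)
n=24: L (options 21(W), 20(W), 16(W) are all W)
n=25: L (options 22(W), 21(W), 17(W) are all W)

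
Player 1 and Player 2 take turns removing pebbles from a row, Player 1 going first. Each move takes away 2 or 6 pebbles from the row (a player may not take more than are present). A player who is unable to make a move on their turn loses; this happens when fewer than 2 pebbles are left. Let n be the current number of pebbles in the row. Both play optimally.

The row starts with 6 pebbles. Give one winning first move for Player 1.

Label each position W (a win for the player to move) or L (a loss). A position with no legal move is L; any other position is W exactly when some move reaches an L, and L when every move reaches a W.
n=0: no move → L
n=1: no move → L
n=2: reaches L-position 0 → W
n=3: reaches L-position 1 → W
n=4: only reaches 2(W), which is W → L
n=5: only reaches 3(W), which is W → L
n=6: reaches L-position 4 → W
From 6, the L positions reachable in one move are: 4, 0. Any move reaching one of these is winning.

Remove 2, leaving 4.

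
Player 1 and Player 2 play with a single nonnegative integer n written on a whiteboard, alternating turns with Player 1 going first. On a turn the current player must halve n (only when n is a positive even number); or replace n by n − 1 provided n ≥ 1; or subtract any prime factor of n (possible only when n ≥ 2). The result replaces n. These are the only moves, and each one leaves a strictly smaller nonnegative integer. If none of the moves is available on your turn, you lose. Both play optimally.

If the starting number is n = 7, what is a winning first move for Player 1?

Work bottom-up. With no move the player to move loses. Otherwise the position is W if at least one move leads to an L position for the opponent, and L if every move leads to a W.
n=0: no move → L
n=1: reaches L-position 0 → W
n=2: reaches L-position 0 → W
n=3: reaches L-position 0 → W
n=4: only reaches 2(W), 3(W), all W → L
n=5: reaches L-position 0 → W
n=6: reaches L-position 4 → W
n=7: reaches L-position 0 → W
From 7, the L positions reachable in one move are: 0.

Move to 0.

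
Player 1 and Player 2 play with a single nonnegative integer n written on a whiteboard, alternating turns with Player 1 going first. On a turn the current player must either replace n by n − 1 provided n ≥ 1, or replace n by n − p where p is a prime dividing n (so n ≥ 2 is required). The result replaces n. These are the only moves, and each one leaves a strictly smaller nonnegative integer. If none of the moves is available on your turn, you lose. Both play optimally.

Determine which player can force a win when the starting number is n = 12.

Player 2 wins.

Build the W/L table. Terminal = L. A non-terminal position is W if it has a move to some L; otherwise it is L.
n=0: no move → L
n=1: can move to 0, which is L ⇒ W
n=2: can move to 0, which is L ⇒ W
n=3: can move to 0, which is L ⇒ W
n=4: moves to 2(W), 3(W); every one is W ⇒ L
n=5: can move to 0, which is L ⇒ W
n=6: can move to 4, which is L ⇒ W
n=7: can move to 0, which is L ⇒ W
n=8: moves to 6(W), 7(W); every one is W ⇒ L
n=9: can move to 8, which is L ⇒ W
n=10: can move to 8, which is L ⇒ W
n=11: can move to 0, which is L ⇒ W
n=12: moves to 9(W), 10(W), 11(W); every one is W ⇒ L
Every move from 12 reaches a W position, so the mover loses.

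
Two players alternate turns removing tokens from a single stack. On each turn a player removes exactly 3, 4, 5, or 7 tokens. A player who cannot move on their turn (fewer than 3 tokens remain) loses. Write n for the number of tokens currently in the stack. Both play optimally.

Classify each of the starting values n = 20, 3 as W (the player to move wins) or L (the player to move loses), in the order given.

20: L, 3: W

Work bottom-up. With no move the player to move loses. Otherwise the position is W if at least one move leads to an L position for the opponent, and L if every move leads to a W.
n=0: no move → L
n=1: no move → L
n=2: no move → L
n=3: can move to 0, which is L ⇒ W
n=4: can move to 1, which is L ⇒ W
n=5: can move to 2, which is L ⇒ W
n=6: can move to 2, which is L ⇒ W
n=7: can move to 2, which is L ⇒ W
n=8: can move to 1, which is L ⇒ W
n=9: can move to 2, which is L ⇒ W
n=10: moves to 7(W), 6(W), 5(W), 3(W); every one is W ⇒ L
n=11: moves to 8(W), 7(W), 6(W), 4(W); every one is W ⇒ L
n=12: moves to 9(W), 8(W), 7(W), 5(W); every one is W ⇒ L
n=13: can move to 10, which is L ⇒ W
n=14: can move to 11, which is L ⇒ W
n=15: can move to 12, which is L ⇒ W
n=16: can move to 12, which is L ⇒ W
n=17: can move to 12, which is L ⇒ W
n=18: can move to 11, which is L ⇒ W
n=19: can move to 12, which is L ⇒ W
n=20: moves to 17(W), 16(W), 15(W), 13(W); every one is W ⇒ L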